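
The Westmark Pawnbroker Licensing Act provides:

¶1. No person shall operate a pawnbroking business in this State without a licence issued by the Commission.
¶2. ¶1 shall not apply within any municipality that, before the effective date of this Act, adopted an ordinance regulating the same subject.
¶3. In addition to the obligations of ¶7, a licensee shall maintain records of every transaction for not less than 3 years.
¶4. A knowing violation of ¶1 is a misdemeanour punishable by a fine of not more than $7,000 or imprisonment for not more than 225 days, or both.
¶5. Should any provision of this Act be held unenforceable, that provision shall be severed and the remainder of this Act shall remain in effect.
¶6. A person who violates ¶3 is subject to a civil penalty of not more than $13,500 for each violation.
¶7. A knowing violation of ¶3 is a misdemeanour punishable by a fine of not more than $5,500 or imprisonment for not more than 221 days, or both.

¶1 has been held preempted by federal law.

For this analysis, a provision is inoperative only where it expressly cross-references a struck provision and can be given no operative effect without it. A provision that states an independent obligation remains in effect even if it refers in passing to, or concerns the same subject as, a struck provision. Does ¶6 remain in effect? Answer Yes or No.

Yes

¶1 is struck. ¶2 operates only by reference to ¶1, so it falls with ¶1. ¶4 has no operative effect of its own apart from ¶1 and is therefore inoperative. ¶5 is a severability clause and preserves every provision that can still be given independent effect. The provisions still in force are ¶3, ¶5, ¶6, and ¶7. ¶6 is among the surviving provisions, so the answer is yes.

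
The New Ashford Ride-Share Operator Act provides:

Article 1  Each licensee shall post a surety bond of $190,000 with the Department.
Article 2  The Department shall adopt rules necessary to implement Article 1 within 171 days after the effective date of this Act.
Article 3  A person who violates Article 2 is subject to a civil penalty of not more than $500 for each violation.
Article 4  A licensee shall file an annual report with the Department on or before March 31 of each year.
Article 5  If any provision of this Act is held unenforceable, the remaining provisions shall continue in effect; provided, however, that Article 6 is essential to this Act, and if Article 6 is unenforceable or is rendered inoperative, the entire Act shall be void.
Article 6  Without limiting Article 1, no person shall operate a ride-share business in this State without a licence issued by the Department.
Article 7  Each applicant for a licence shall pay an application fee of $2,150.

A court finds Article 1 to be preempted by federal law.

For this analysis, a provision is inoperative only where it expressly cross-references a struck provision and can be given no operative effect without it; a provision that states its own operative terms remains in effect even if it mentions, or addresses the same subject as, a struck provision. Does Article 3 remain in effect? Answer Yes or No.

No

Article 1 is struck. Article 2 has no operative effect of its own apart from Article 1 and is therefore inoperative. The only function of Article 3 is the civil penalty for violating Article 2, so it cannot stand once Article 2 is removed. Article 6 mentions Article 1 but its own obligation stands independently of Article 1, so Article 6 is not affected. Article 5 makes Article 6 an essential term, but Article 6 is unaffected, so the severability proviso in Article 5 preserves the remaining provisions. That leaves Article 4, Article 5, Article 6, and Article 7 in effect. Article 3 is among the inoperative provisions, so the answer is no.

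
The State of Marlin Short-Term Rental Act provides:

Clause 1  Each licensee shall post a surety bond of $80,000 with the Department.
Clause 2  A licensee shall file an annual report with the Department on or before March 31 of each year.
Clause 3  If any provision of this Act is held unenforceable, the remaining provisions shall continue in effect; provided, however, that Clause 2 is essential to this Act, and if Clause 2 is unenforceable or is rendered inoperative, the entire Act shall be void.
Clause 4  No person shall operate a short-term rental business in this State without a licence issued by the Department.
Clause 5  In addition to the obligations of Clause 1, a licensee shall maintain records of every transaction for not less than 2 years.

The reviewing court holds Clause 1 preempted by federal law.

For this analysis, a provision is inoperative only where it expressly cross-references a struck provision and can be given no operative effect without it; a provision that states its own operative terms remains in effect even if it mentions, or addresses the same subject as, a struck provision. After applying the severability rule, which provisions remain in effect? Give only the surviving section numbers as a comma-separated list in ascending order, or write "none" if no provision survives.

2, 3, 4, 5

Clause 1 is struck. Clause 5 mentions Clause 1 but its own obligation stands independently of Clause 1, so Clause 5 is not affected. No other provision's operative terms depend on Clause 1. Clause 3 makes Clause 2 an essential term, but Clause 2 is unaffected, so the severability proviso in Clause 3 preserves the remaining provisions. Clause 2, Clause 3, Clause 4, and Clause 5 remain in effect.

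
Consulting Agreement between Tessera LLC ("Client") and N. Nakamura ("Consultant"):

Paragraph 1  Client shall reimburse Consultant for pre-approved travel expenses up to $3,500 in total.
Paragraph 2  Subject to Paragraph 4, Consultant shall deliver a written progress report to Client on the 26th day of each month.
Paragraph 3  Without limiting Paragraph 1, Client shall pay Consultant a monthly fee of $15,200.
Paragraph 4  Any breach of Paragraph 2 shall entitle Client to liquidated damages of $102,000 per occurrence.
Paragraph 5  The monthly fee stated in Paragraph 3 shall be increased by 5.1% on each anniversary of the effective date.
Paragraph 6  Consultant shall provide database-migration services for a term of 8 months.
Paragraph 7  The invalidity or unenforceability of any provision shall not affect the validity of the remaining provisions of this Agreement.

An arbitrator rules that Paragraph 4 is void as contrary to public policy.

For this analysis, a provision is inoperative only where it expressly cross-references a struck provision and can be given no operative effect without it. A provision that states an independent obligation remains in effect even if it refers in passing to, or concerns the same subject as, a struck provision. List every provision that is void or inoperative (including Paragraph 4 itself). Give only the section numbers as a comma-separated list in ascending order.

4

Paragraph 4 is struck. Although Paragraph 2 refers to Paragraph 4, its operative terms do not depend on Paragraph 4, so it remains in effect. No other provision's operative terms depend on Paragraph 4. Paragraph 7 is a severability clause and preserves every provision that can still be given independent effect. That leaves Paragraph 1, Paragraph 2, Paragraph 3, Paragraph 5, Paragraph 6, and Paragraph 7 in effect.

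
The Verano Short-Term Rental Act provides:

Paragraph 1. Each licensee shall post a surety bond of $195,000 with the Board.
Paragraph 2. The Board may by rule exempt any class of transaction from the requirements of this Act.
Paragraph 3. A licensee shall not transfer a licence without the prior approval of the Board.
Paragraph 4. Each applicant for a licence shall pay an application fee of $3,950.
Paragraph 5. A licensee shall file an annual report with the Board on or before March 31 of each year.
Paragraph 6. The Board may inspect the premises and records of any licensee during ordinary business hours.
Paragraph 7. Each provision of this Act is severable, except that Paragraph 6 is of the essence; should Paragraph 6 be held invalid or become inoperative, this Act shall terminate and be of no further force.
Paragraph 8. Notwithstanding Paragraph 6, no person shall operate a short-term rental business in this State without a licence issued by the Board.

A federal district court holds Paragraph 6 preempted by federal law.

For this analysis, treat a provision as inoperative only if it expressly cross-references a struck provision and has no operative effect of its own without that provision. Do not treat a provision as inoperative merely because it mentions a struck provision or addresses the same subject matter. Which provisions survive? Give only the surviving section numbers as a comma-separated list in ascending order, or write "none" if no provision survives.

Paragraph 6 is struck. Nothing else in the Act is defined by reference to Paragraph 6. Paragraph 7 makes Paragraph 6 an essential term, and Paragraph 6 is the provision held invalid; under Paragraph 7, the entire Act is therefore void. No provision of the Act survives.

none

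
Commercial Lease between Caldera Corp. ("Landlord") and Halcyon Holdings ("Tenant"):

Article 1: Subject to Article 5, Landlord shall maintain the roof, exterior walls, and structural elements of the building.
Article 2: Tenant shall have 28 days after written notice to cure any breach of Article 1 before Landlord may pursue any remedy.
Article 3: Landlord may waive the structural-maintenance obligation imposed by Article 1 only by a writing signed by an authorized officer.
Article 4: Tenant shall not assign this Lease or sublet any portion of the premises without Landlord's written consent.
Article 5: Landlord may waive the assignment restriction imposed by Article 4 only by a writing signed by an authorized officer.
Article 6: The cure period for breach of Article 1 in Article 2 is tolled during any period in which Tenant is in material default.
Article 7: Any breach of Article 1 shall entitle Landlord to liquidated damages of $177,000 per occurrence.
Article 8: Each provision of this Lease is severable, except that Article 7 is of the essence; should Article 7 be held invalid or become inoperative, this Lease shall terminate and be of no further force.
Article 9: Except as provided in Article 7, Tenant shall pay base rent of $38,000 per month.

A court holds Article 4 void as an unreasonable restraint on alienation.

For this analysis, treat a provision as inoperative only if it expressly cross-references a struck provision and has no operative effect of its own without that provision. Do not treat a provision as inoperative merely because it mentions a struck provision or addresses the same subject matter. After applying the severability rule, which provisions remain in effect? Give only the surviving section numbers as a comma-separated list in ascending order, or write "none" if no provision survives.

Article 4 is struck. Article 5 operates only by reference to Article 4, so it falls with Article 4. Article 1 mentions Article 5 but its own obligation stands independently of Article 5, so Article 1 is not affected. Article 8 makes Article 7 an essential term, but Article 7 is unaffected, so the severability proviso in Article 8 preserves the remaining provisions. Article 1, Article 2, Article 3, Article 6, Article 7, Article 8, and Article 9 remain in effect.

1, 2, 3, 6, 7, 8, 9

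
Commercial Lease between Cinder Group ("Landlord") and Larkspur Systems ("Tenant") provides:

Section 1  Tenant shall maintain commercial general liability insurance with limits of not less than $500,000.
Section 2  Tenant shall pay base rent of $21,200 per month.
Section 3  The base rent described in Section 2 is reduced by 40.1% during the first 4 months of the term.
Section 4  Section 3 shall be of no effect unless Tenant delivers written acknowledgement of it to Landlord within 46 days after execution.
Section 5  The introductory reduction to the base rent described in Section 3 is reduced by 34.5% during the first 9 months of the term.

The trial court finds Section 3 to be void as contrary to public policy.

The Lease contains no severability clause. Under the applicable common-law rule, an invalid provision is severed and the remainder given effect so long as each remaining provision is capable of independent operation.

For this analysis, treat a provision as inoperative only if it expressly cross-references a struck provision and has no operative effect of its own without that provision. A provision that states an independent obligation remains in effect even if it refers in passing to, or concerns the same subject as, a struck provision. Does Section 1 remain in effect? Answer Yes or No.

Section 3 is struck. The only function of Section 4 is the acknowledgement condition for Section 3, so it cannot stand once Section 3 is removed. Section 5 operates only by reference to Section 3, so it falls with Section 3. Under the stated default rule, only provisions that cannot operate independently fall away; the rest are enforced. Section 1 and Section 2 remain in effect. Section 1 is among the surviving provisions, so the answer is yes.

Yes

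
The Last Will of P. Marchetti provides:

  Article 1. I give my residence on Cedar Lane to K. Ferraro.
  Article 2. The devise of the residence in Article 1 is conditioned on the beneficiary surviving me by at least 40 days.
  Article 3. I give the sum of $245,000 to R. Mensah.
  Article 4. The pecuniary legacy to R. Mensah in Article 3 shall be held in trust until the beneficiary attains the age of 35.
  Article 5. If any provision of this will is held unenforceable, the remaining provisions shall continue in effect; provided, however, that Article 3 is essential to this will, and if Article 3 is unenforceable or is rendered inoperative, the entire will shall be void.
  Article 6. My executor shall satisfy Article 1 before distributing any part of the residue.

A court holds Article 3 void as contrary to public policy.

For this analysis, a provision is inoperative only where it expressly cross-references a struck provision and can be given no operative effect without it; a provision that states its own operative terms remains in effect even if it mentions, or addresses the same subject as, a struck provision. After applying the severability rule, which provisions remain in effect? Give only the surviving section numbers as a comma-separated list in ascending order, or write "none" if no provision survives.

none

Article 3 is struck. Article 4 operates only by reference to Article 3, so it falls with Article 3. Article 5 makes Article 3 an essential term, and Article 3 is the provision held invalid; under Article 5, the entire will is therefore void. No provision of the will survives.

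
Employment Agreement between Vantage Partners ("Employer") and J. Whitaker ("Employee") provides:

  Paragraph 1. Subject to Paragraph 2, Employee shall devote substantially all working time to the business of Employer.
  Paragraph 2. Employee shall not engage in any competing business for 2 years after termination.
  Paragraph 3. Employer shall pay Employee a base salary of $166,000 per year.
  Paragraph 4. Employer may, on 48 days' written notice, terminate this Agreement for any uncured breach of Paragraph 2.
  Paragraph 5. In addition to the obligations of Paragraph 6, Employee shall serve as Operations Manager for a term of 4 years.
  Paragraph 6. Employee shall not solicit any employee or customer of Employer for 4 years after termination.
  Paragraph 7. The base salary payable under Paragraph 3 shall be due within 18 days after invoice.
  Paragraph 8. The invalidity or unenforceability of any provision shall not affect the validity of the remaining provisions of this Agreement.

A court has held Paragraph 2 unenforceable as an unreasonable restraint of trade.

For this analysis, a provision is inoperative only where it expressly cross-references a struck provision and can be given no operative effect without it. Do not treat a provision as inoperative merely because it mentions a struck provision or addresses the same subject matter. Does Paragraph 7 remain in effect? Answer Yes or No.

Paragraph 2 is struck. The only function of Paragraph 4 is the termination right for breach of Paragraph 2, so it cannot stand once Paragraph 2 is removed. Paragraph 1 mentions Paragraph 2 but its own obligation stands independently of Paragraph 2, so Paragraph 1 is not affected. Paragraph 8 is a severability clause and preserves every provision that can still be given independent effect. That leaves Paragraph 1, Paragraph 3, Paragraph 5, Paragraph 6, Paragraph 7, and Paragraph 8 in effect. Paragraph 7 is among the surviving provisions, so the answer is yes.

Yes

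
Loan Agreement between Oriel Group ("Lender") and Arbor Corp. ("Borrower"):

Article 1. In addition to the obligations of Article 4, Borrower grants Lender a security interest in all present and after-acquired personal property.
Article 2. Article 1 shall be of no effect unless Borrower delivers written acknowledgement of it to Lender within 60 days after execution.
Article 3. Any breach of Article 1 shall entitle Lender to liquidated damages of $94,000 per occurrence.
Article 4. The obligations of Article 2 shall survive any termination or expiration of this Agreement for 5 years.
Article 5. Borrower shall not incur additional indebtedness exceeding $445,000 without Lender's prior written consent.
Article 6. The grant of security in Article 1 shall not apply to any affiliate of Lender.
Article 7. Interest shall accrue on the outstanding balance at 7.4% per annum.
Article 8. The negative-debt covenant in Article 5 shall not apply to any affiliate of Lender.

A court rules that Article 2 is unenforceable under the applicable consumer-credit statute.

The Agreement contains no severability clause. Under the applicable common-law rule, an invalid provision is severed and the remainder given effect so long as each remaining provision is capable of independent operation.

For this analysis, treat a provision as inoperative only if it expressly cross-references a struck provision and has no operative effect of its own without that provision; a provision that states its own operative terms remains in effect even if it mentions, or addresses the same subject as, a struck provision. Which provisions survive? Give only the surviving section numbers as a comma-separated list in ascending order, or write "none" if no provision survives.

1, 3, 5, 6, 7, 8

Article 2 is struck. Article 4 merely fixes the survival period for Article 2; with Article 2 gone it has nothing to operate on and falls away. Article 1 mentions Article 4 but its own obligation stands independently of Article 4, so Article 1 is not affected. Under the stated default rule, only provisions that cannot operate independently fall away; the rest are enforced. The provisions still in force are Article 1, Article 3, Article 5, Article 6, Article 7, and Article 8.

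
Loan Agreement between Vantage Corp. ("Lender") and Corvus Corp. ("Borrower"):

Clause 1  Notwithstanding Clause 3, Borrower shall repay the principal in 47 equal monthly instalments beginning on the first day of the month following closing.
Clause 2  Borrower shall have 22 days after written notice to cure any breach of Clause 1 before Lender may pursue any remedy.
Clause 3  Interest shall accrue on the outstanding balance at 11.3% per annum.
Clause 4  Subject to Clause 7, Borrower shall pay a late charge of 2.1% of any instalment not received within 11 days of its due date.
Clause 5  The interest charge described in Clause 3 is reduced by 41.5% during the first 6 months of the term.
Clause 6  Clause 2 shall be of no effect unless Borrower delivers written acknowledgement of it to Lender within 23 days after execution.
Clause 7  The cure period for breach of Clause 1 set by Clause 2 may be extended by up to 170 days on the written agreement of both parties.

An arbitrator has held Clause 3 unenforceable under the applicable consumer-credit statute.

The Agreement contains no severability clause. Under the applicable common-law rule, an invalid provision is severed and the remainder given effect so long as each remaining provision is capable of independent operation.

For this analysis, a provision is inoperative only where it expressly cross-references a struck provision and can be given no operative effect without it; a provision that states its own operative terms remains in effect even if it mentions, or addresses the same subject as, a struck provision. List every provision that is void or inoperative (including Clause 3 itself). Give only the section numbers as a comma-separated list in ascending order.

Clause 3 is struck. Clause 5 has no operative effect of its own apart from Clause 3 and is therefore inoperative. Although Clause 1 refers to Clause 3, its operative terms do not depend on Clause 3, so it remains in effect. Under the stated default rule, only provisions that cannot operate independently fall away; the rest are enforced. That leaves Clause 1, Clause 2, Clause 4, Clause 6, and Clause 7 in effect.

3, 5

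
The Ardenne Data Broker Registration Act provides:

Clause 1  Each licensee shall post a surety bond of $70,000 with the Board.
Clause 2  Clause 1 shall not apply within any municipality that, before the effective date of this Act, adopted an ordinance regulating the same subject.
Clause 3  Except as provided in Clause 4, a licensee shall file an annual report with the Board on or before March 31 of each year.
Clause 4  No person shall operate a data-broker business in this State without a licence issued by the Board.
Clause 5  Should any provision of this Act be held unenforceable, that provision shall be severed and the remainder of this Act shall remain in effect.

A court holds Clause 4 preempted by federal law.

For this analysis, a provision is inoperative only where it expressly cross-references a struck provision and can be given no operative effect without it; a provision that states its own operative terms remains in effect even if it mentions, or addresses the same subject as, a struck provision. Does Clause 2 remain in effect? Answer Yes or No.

Yes

Clause 4 is struck. Although Clause 3 refers to Clause 4, its operative terms do not depend on Clause 4, so it remains in effect. No other provision's operative terms depend on Clause 4. Clause 5 is a severability clause and preserves every provision that can still be given independent effect. That leaves Clause 1, Clause 2, Clause 3, and Clause 5 in effect. Clause 2 is among the surviving provisions, so the answer is yes.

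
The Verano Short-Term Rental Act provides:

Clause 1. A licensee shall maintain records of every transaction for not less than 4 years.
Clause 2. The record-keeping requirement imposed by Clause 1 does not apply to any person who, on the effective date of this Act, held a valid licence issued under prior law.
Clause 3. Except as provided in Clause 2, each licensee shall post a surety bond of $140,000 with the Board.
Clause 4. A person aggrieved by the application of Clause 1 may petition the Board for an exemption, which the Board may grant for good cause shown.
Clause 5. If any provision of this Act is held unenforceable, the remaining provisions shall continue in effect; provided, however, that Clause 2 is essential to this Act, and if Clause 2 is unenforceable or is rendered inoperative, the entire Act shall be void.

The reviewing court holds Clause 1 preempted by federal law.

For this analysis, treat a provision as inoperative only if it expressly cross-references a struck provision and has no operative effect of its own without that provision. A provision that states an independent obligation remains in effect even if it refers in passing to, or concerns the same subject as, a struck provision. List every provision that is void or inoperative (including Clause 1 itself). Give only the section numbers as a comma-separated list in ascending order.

1, 2, 3, 4, 5

Clause 1 is struck. Clause 2 has no operative effect of its own apart from Clause 1 and is therefore inoperative. Clause 4 operates only by reference to Clause 1, so it falls with Clause 1. Clause 5 makes Clause 2 an essential term, and Clause 2 has been rendered inoperative by the cascade; under Clause 5, the entire Act is therefore void. No provision of the Act survives.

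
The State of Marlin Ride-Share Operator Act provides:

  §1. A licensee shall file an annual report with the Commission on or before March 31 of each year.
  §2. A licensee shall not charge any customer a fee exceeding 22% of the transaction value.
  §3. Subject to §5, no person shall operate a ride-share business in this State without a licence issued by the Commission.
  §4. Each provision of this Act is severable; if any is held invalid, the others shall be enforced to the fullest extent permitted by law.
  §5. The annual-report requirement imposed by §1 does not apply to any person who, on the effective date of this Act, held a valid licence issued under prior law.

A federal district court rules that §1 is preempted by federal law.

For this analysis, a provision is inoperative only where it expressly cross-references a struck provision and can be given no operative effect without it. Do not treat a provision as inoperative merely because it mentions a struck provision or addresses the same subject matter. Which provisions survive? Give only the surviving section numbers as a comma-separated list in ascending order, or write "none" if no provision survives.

§1 is struck. §5 merely fixes the grandfather exemption from §1; with §1 gone it has nothing to operate on and falls away. Although §3 refers to §5, its operative terms do not depend on §5, so it remains in effect. §4 is a severability clause and preserves every provision that can still be given independent effect. That leaves §2, §3, and §4 in effect.

2, 3, 4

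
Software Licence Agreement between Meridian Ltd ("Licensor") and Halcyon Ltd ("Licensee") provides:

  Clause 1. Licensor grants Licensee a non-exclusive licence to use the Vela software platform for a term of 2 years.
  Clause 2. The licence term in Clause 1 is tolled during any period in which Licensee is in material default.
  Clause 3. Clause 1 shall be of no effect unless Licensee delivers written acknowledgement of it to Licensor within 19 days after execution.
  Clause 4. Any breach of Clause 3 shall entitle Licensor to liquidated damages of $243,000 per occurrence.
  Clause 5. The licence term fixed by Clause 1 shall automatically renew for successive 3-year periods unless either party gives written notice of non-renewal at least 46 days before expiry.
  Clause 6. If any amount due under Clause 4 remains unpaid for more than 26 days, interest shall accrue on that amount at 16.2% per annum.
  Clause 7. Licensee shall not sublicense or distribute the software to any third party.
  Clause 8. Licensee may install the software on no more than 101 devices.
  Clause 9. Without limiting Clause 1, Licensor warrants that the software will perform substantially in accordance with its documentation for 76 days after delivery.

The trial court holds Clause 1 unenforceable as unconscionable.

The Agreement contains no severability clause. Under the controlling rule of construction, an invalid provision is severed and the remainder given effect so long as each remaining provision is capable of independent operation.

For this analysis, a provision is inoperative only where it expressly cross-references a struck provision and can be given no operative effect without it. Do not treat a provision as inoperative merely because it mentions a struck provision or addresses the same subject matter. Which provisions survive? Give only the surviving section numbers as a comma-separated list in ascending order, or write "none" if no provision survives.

Clause 1 is struck. The whole of Clause 2 is the tolling of the licence term, defined by reference to Clause 1, so Clause 2 cannot stand once Clause 1 is removed. Clause 3 merely fixes the acknowledgement condition for Clause 1; with Clause 1 gone it has nothing to operate on and falls away. Clause 5 does nothing except set the renewal of the licence term by reference to Clause 1; with Clause 1 gone it has no independent effect and is inoperative. Clause 4 operates only by reference to Clause 3, so it falls with Clause 3. Clause 6 operates only by reference to Clause 4, so it falls with Clause 4. Clause 9 mentions Clause 1 but its own obligation stands independently of Clause 1, so Clause 9 is not affected. With no severability clause, the stated default rule severs what cannot stand and enforces each remaining provision that can operate on its own. Clause 7, Clause 8, and Clause 9 remain in effect.

7, 8, 9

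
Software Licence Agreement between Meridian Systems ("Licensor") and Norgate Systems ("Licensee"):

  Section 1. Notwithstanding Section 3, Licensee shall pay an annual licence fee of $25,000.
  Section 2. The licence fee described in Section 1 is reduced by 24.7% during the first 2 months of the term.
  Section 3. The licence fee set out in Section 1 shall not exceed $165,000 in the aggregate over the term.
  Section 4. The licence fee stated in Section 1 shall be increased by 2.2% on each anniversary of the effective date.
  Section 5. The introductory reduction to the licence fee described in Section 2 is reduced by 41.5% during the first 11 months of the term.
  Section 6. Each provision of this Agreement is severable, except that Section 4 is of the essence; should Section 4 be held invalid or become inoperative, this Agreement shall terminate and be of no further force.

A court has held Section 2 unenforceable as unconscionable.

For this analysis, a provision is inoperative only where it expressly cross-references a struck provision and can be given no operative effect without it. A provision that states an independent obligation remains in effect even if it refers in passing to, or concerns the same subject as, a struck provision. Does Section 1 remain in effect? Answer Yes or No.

Section 2 is struck. Section 5 does nothing except set the introductory reduction to the introductory reduction to the licence fee by reference to Section 2; with Section 2 gone it has no independent effect and is inoperative. Section 6 makes Section 4 an essential term, but Section 4 is unaffected, so the severability proviso in Section 6 preserves the remaining provisions. The provisions still in force are Section 1, Section 3, Section 4, and Section 6. Section 1 is among the surviving provisions, so the answer is yes.

Yes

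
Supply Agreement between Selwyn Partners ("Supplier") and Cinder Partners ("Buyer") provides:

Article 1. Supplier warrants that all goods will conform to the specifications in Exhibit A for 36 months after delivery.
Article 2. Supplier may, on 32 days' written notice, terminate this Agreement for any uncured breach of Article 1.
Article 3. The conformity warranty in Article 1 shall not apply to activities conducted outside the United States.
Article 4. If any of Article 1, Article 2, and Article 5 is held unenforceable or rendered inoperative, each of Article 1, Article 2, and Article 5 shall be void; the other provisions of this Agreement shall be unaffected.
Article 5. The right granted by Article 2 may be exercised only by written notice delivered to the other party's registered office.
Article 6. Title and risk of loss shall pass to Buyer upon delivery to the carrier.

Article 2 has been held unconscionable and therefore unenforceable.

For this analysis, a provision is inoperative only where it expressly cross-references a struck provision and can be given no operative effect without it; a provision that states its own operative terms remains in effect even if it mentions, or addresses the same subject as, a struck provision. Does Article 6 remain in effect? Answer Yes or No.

Article 2 is struck. Article 5 has no operative effect of its own apart from Article 2 and is therefore inoperative. Article 4 declares Article 1, Article 2, and Article 5 mutually dependent; since one of them has fallen, all of them are of no effect. That brings down Article 1 as well. Article 3 in turn depends solely on a provision now struck and likewise falls. The remainder continues in force under Article 4. That leaves Article 4 and Article 6 in effect. Article 6 is among the surviving provisions, so the answer is yes.

Yes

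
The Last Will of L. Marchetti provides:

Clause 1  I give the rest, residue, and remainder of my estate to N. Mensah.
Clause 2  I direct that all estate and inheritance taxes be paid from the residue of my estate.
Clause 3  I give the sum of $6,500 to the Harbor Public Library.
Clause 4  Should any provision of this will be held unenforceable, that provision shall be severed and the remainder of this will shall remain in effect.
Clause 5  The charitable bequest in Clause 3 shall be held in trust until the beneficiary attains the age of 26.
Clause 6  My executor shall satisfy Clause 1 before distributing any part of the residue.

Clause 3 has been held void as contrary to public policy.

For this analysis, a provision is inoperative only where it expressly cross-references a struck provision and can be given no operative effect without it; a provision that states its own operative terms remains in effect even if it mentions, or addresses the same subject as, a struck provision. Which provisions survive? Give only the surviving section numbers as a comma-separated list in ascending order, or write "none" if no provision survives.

1, 2, 4, 6

Clause 3 is struck. Clause 5 has no operative effect of its own apart from Clause 3 and is therefore inoperative. Clause 4 is a severability clause and preserves every provision that can still be given independent effect. The provisions still in force are Clause 1, Clause 2, Clause 4, and Clause 6.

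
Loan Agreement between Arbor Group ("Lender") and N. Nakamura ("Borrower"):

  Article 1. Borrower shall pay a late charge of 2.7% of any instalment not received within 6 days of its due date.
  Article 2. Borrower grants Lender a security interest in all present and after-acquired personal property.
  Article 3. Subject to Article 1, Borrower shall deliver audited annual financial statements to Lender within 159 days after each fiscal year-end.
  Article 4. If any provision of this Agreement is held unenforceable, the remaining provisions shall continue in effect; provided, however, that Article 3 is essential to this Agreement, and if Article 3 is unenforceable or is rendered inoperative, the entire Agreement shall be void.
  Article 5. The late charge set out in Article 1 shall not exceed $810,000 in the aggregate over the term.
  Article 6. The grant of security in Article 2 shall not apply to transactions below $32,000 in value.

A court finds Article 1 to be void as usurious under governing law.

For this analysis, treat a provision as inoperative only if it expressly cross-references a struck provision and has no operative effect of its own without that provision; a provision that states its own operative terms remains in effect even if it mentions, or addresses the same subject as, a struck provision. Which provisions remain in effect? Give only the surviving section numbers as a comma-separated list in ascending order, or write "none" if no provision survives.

2, 3, 4, 6

Article 1 is struck. Article 5 has no operative effect of its own apart from Article 1 and is therefore inoperative. Although Article 3 refers to Article 1, its operative terms do not depend on Article 1, so it remains in effect. Article 4 makes Article 3 an essential term, but Article 3 is unaffected, so the severability proviso in Article 4 preserves the remaining provisions. Article 2, Article 3, Article 4, and Article 6 remain in effect.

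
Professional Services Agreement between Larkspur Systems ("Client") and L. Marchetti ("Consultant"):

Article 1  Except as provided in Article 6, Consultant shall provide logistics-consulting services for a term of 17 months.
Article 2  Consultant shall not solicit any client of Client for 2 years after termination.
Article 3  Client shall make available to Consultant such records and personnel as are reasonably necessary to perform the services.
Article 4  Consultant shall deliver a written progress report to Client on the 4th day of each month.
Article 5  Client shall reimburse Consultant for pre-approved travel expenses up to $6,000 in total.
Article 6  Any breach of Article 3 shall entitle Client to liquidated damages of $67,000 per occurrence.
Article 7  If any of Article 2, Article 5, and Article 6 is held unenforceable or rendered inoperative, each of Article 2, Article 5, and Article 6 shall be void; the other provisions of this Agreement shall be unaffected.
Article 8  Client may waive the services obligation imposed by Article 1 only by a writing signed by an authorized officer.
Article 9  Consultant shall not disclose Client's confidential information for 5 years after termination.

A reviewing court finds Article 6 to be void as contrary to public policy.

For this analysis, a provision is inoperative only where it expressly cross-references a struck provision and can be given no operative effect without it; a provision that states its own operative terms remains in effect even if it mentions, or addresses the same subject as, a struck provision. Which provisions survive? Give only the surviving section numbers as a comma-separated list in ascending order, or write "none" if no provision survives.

Article 6 is struck. Article 1 mentions Article 6 but its own obligation stands independently of Article 6, so Article 1 is not affected. No other provision's operative terms depend on Article 6. Article 7 declares Article 2, Article 5, and Article 6 mutually dependent; since one of them has fallen, all of them are of no effect. That brings down Article 2 and Article 5 as well. The remainder continues in force under Article 7. Article 1, Article 3, Article 4, Article 7, Article 8, and Article 9 remain in effect.

1, 3, 4, 7, 8, 9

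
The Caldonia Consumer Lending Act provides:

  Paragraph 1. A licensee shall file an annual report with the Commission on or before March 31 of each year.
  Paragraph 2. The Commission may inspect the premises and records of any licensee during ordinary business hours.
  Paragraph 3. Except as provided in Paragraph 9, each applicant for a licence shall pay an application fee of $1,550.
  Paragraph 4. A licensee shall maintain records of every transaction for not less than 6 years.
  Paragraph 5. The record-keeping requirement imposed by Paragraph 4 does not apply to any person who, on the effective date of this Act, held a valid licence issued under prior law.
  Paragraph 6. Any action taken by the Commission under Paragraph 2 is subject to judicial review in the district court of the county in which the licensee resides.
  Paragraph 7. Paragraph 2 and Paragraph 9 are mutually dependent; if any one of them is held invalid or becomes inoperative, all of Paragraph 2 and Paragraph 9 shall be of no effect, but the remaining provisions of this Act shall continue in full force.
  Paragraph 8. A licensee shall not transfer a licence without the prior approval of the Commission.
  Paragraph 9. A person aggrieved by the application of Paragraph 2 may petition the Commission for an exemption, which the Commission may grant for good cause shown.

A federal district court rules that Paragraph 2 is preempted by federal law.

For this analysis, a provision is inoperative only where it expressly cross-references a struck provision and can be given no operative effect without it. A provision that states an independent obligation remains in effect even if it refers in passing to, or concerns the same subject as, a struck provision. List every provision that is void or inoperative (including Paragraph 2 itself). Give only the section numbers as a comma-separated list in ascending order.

2, 6, 9

Paragraph 2 is struck. The only function of Paragraph 6 is the judicial-review right for Paragraph 2, so it cannot stand once Paragraph 2 is removed. The only function of Paragraph 9 is the exemption procedure for Paragraph 2, so it cannot stand once Paragraph 2 is removed. Paragraph 3 mentions Paragraph 9 but its own obligation stands independently of Paragraph 9, so Paragraph 3 is not affected. Paragraph 7 declares Paragraph 2 and Paragraph 9 mutually dependent; since one of them has fallen, all of them are of no effect. The remainder continues in force under Paragraph 7. Paragraph 1, Paragraph 3, Paragraph 4, Paragraph 5, Paragraph 7, and Paragraph 8 remain in effect.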